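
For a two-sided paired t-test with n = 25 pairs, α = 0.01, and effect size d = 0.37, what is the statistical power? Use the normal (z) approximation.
Power ≈ 0.23

Power calculation (paired t-test, normal approximation):
z_β = d · √n - z_{α/2}
z_β = 0.37 · √25 - 2.576
z_β = 0.37 · 5.000 - 2.576
z_β = -0.726

Power = Φ(z_β) = Φ(-0.726) ≈ 0.234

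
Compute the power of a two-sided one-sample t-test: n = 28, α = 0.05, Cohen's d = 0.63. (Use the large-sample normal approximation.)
Power ≈ 0.92

Power calculation (one-sample t-test, normal approximation):
z_β = d · √n - z_{α/2}
z_β = 0.63 · √28 - 1.960
z_β = 0.63 · 5.292 - 1.960
z_β = 1.374

Power = Φ(z_β) = Φ(1.374) ≈ 0.915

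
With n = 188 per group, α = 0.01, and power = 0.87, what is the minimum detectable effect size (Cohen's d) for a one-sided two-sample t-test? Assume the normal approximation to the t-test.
d ≈ 0.36

Minimum detectable effect (two-sample t-test, normal approximation):
d = (z_α + z_β) / √(n/2)
d = (2.326 + 1.126) / √(188/2)
d = 3.453 / 9.695
d ≈ 0.36

By Cohen's convention (0.2 small / 0.5 medium / 0.8 large): small effect.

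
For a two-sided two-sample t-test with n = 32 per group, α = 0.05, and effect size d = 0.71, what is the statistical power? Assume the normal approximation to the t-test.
Power ≈ 0.81

Power calculation (two-sample t-test, normal approximation):
z_β = d · √(n/2) - z_{α/2}
z_β = 0.71 · √(32/2) - 1.960
z_β = 0.71 · 4.000 - 1.960
z_β = 0.880

Power = Φ(z_β) = Φ(0.880) ≈ 0.811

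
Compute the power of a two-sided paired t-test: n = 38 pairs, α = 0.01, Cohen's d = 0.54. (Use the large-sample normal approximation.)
Power ≈ 0.77

Power calculation (paired t-test, normal approximation):
z_β = d · √n - z_{α/2}
z_β = 0.54 · √38 - 2.576
z_β = 0.54 · 6.164 - 2.576
z_β = 0.753

Power = Φ(z_β) = Φ(0.753) ≈ 0.774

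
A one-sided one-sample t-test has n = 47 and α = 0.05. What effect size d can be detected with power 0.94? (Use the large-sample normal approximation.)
d ≈ 0.47

Minimum detectable effect (one-sample t-test, normal approximation):
d = (z_α + z_β) / √n
d = (1.645 + 1.555) / √47
d = 3.200 / 6.856
d ≈ 0.47

By Cohen's convention (0.2 small / 0.5 medium / 0.8 large): small effect.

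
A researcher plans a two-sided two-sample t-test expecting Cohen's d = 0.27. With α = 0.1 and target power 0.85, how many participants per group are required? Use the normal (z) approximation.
n = 198 per group

Sample size formula (two-sample t-test, normal approximation):
n = 2 · ((z_{α/2} + z_β) / d)²

z_{α/2} = 1.645 (for α = 0.1, two-sided)
z_β = 1.036 (for power = 0.85)
d = 0.27

n = 2 · ((1.645 + 1.036) / 0.27)²
n = 2 · (9.930)²
n ≈ 197.21
Round up to the next whole number: n = 198 per group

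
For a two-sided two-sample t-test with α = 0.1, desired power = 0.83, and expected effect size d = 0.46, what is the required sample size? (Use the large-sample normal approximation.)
n = 64 per group

Sample size formula (two-sample t-test, normal approximation):
n = 2 · ((z_{α/2} + z_β) / d)²

z_{α/2} = 1.645 (for α = 0.1, two-sided)
z_β = 0.954 (for power = 0.83)
d = 0.46

n = 2 · ((1.645 + 0.954) / 0.46)²
n = 2 · (5.650)²
n ≈ 63.84
Round up to the next whole number: n = 64 per group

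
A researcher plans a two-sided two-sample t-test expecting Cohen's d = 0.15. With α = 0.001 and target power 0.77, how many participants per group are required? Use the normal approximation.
n = 1444 per group

Sample size formula (two-sample t-test, normal approximation):
n = 2 · ((z_{α/2} + z_β) / d)²

z_{α/2} = 3.291 (for α = 0.001, two-sided)
z_β = 0.739 (for power = 0.77)
d = 0.15

n = 2 · ((3.291 + 0.739) / 0.15)²
n = 2 · (26.867)²
n ≈ 1443.67
Round up to the next whole number: n = 1444 per group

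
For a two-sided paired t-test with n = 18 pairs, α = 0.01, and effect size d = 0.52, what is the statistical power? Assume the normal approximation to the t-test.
Power ≈ 0.36

Power calculation (paired t-test, normal approximation):
z_β = d · √n - z_{α/2}
z_β = 0.52 · √18 - 2.576
z_β = 0.52 · 4.243 - 2.576
z_β = -0.370

Power = Φ(z_β) = Φ(-0.370) ≈ 0.356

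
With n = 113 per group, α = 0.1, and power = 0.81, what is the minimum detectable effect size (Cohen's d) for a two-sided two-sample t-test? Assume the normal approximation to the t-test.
d ≈ 0.34

Minimum detectable effect (two-sample t-test, normal approximation):
d = (z_{α/2} + z_β) / √(n/2)
d = (1.645 + 0.878) / √(113/2)
d = 2.523 / 7.517
d ≈ 0.34

By Cohen's convention (0.2 small / 0.5 medium / 0.8 large): small effect.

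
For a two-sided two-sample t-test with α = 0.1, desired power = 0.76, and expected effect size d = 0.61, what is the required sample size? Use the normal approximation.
n = 30 per group

Sample size formula (two-sample t-test, normal approximation):
n = 2 · ((z_{α/2} + z_β) / d)²

z_{α/2} = 1.645 (for α = 0.1, two-sided)
z_β = 0.706 (for power = 0.76)
d = 0.61

n = 2 · ((1.645 + 0.706) / 0.61)²
n = 2 · (3.854)²
n ≈ 29.71
Round up to the next whole number: n = 30 per group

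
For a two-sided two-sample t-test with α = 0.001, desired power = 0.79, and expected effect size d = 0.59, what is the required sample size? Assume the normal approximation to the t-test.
n = 97 per group

Sample size formula (two-sample t-test, normal approximation):
n = 2 · ((z_{α/2} + z_β) / d)²

z_{α/2} = 3.291 (for α = 0.001, two-sided)
z_β = 0.806 (for power = 0.79)
d = 0.59

n = 2 · ((3.291 + 0.806) / 0.59)²
n = 2 · (6.944)²
n ≈ 96.44
Round up to the next whole number: n = 97 per group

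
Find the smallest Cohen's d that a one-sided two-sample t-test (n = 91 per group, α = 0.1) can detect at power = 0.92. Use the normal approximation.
d ≈ 0.40

Minimum detectable effect (two-sample t-test, normal approximation):
d = (z_α + z_β) / √(n/2)
d = (1.282 + 1.405) / √(91/2)
d = 2.687 / 6.745
d ≈ 0.40

By Cohen's convention (0.2 small / 0.5 medium / 0.8 large): small effect.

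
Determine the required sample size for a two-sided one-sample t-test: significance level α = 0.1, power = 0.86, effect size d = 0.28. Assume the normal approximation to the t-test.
n = 95

Sample size formula (one-sample t-test, normal approximation):
n = ((z_{α/2} + z_β) / d)²

z_{α/2} = 1.645 (for α = 0.1, two-sided)
z_β = 1.080 (for power = 0.86)
d = 0.28

n = ((1.645 + 1.080) / 0.28)²
n = (9.732)²
n ≈ 94.71
Round up to the next whole number: n = 95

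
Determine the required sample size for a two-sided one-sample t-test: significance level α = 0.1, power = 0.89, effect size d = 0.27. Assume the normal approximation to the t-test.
n = 114

Sample size formula (one-sample t-test, normal approximation):
n = ((z_{α/2} + z_β) / d)²

z_{α/2} = 1.645 (for α = 0.1, two-sided)
z_β = 1.227 (for power = 0.89)
d = 0.27

n = ((1.645 + 1.227) / 0.27)²
n = (10.637)²
n ≈ 113.15
Round up to the next whole number: n = 114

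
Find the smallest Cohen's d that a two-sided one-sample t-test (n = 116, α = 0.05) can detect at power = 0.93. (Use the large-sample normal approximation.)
d ≈ 0.32

Minimum detectable effect (one-sample t-test, normal approximation):
d = (z_{α/2} + z_β) / √n
d = (1.960 + 1.476) / √116
d = 3.436 / 10.770
d ≈ 0.32

By Cohen's convention (0.2 small / 0.5 medium / 0.8 large): small effect.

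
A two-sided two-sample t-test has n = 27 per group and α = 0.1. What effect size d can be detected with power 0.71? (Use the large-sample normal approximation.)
d ≈ 0.60

Minimum detectable effect (two-sample t-test, normal approximation):
d = (z_{α/2} + z_β) / √(n/2)
d = (1.645 + 0.553) / √(27/2)
d = 2.198 / 3.674
d ≈ 0.60

By Cohen's convention (0.2 small / 0.5 medium / 0.8 large): medium effect.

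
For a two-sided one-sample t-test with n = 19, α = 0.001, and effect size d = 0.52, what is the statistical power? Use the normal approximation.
Power ≈ 0.15

Power calculation (one-sample t-test, normal approximation):
z_β = d · √n - z_{α/2}
z_β = 0.52 · √19 - 3.291
z_β = 0.52 · 4.359 - 3.291
z_β = -1.024

Power = Φ(z_β) = Φ(-1.024) ≈ 0.153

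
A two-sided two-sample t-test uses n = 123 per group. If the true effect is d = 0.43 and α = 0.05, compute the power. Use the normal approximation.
Power ≈ 0.92

Power calculation (two-sample t-test, normal approximation):
z_β = d · √(n/2) - z_{α/2}
z_β = 0.43 · √(123/2) - 1.960
z_β = 0.43 · 7.842 - 1.960
z_β = 1.412

Power = Φ(z_β) = Φ(1.412) ≈ 0.921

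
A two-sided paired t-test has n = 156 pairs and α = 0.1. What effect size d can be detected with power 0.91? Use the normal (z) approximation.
d ≈ 0.24

Minimum detectable effect (paired t-test, normal approximation):
d = (z_{α/2} + z_β) / √n
d = (1.645 + 1.341) / √156
d = 2.986 / 12.490
d ≈ 0.24

By Cohen's convention (0.2 small / 0.5 medium / 0.8 large): small effect.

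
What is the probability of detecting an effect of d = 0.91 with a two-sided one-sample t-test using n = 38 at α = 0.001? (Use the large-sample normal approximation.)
Power ≈ 0.99

Power calculation (one-sample t-test, normal approximation):
z_β = d · √n - z_{α/2}
z_β = 0.91 · √38 - 3.291
z_β = 0.91 · 6.164 - 3.291
z_β = 2.319

Power = Φ(z_β) = Φ(2.319) ≈ 0.990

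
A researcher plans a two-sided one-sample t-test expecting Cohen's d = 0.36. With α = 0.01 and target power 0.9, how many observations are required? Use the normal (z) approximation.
n = 115

Sample size formula (one-sample t-test, normal approximation):
n = ((z_{α/2} + z_β) / d)²

z_{α/2} = 2.576 (for α = 0.01, two-sided)
z_β = 1.282 (for power = 0.9)
d = 0.36

n = ((2.576 + 1.282) / 0.36)²
n = (10.717)²
n ≈ 114.85
Round up to the next whole number: n = 115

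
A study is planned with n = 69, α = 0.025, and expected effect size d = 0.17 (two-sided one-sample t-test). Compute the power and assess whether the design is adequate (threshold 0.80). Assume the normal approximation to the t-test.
Power ≈ 0.20; the study is underpowered (power < 0.80)

Power calculation (one-sample t-test, normal approximation):
z_β = d · √n - z_{α/2}
z_β = 0.17 · √69 - 2.241
z_β = 0.17 · 8.307 - 2.241
z_β = -0.829

Power = Φ(z_β) = Φ(-0.829) ≈ 0.203

Effect size d = 0.17 is very small by Cohen's convention (0.2/0.5/0.8).

Threshold: power ≥ 0.80 is conventionally adequate.
Power ≈ 0.20 → the study is underpowered (power < 0.80).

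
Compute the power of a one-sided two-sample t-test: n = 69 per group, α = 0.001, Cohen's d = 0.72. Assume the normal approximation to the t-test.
Power ≈ 0.87

Power calculation (two-sample t-test, normal approximation):
z_β = d · √(n/2) - z_α
z_β = 0.72 · √(69/2) - 3.090
z_β = 0.72 · 5.874 - 3.090
z_β = 1.139

Power = Φ(z_β) = Φ(1.139) ≈ 0.873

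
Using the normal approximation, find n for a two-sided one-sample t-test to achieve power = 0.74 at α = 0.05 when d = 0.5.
n = 28

Sample size formula (one-sample t-test, normal approximation):
n = ((z_{α/2} + z_β) / d)²

z_{α/2} = 1.960 (for α = 0.05, two-sided)
z_β = 0.643 (for power = 0.74)
d = 0.5

n = ((1.960 + 0.643) / 0.5)²
n = (5.206)²
n ≈ 27.10
Round up to the next whole number: n = 28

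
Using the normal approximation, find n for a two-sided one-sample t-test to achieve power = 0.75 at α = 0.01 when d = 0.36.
n = 82

Sample size formula (one-sample t-test, normal approximation):
n = ((z_{α/2} + z_β) / d)²

z_{α/2} = 2.576 (for α = 0.01, two-sided)
z_β = 0.674 (for power = 0.75)
d = 0.36

n = ((2.576 + 0.674) / 0.36)²
n = (9.028)²
n ≈ 81.50
Round up to the next whole number: n = 82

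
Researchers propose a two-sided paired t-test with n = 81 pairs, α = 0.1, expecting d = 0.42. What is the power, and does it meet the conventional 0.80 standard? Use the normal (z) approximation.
Power ≈ 0.98; the study is adequately powered (power ≥ 0.80)

Power calculation (paired t-test, normal approximation):
z_β = d · √n - z_{α/2}
z_β = 0.42 · √81 - 1.645
z_β = 0.42 · 9.000 - 1.645
z_β = 2.135

Power = Φ(z_β) = Φ(2.135) ≈ 0.984

Effect size d = 0.42 is small by Cohen's convention (0.2/0.5/0.8).

Threshold: power ≥ 0.80 is conventionally adequate.
Power ≈ 0.98 → the study is adequately powered (power ≥ 0.80).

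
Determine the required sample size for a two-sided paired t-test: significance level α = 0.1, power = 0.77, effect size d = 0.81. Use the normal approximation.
n = 9 pairs

Sample size formula (paired t-test, normal approximation):
n = ((z_{α/2} + z_β) / d)²

z_{α/2} = 1.645 (for α = 0.1, two-sided)
z_β = 0.739 (for power = 0.77)
d = 0.81

n = ((1.645 + 0.739) / 0.81)²
n = (2.943)²
n ≈ 8.66
Round up to the next whole number: n = 9 pairs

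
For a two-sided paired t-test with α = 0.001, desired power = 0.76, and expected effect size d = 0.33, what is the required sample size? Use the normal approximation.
n = 147 pairs

Sample size formula (paired t-test, normal approximation):
n = ((z_{α/2} + z_β) / d)²

z_{α/2} = 3.291 (for α = 0.001, two-sided)
z_β = 0.706 (for power = 0.76)
d = 0.33

n = ((3.291 + 0.706) / 0.33)²
n = (12.112)²
n ≈ 146.70
Round up to the next whole number: n = 147 pairs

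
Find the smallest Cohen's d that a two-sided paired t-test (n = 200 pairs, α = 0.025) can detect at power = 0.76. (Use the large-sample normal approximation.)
d ≈ 0.21

Minimum detectable effect (paired t-test, normal approximation):
d = (z_{α/2} + z_β) / √n
d = (2.241 + 0.706) / √200
d = 2.948 / 14.142
d ≈ 0.21

By Cohen's convention (0.2 small / 0.5 medium / 0.8 large): small effect.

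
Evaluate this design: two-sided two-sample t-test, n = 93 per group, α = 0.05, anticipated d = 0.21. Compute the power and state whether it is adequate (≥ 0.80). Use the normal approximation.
Power ≈ 0.30; the study is underpowered (power < 0.80)

Power calculation (two-sample t-test, normal approximation):
z_β = d · √(n/2) - z_{α/2}
z_β = 0.21 · √(93/2) - 1.960
z_β = 0.21 · 6.819 - 1.960
z_β = -0.528

Power = Φ(z_β) = Φ(-0.528) ≈ 0.299

Effect size d = 0.21 is small by Cohen's convention (0.2/0.5/0.8).

Threshold: power ≥ 0.80 is conventionally adequate.
Power ≈ 0.30 → the study is underpowered (power < 0.80).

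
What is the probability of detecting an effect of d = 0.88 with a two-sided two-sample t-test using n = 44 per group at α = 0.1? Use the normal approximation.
Power ≈ 0.99

Power calculation (two-sample t-test, normal approximation):
z_β = d · √(n/2) - z_{α/2}
z_β = 0.88 · √(44/2) - 1.645
z_β = 0.88 · 4.690 - 1.645
z_β = 2.483

Power = Φ(z_β) = Φ(2.483) ≈ 0.993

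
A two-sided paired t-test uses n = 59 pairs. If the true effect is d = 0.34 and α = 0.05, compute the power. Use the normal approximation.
Power ≈ 0.74

Power calculation (paired t-test, normal approximation):
z_β = d · √n - z_{α/2}
z_β = 0.34 · √59 - 1.960
z_β = 0.34 · 7.681 - 1.960
z_β = 0.652

Power = Φ(z_β) = Φ(0.652) ≈ 0.743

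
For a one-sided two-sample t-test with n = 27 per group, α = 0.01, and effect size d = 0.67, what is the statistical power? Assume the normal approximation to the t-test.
Power ≈ 0.55

Power calculation (two-sample t-test, normal approximation):
z_β = d · √(n/2) - z_α
z_β = 0.67 · √(27/2) - 2.326
z_β = 0.67 · 3.674 - 2.326
z_β = 0.135

Power = Φ(z_β) = Φ(0.135) ≈ 0.554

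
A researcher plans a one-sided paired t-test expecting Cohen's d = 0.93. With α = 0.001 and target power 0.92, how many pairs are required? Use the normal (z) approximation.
n = 24 pairs

Sample size formula (paired t-test, normal approximation):
n = ((z_α + z_β) / d)²

z_α = 3.090 (for α = 0.001, one-sided)
z_β = 1.405 (for power = 0.92)
d = 0.93

n = ((3.090 + 1.405) / 0.93)²
n = (4.833)²
n ≈ 23.36
Round up to the next whole number: n = 24 pairs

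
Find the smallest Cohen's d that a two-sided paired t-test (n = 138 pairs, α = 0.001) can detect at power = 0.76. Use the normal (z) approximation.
d ≈ 0.34

Minimum detectable effect (paired t-test, normal approximation):
d = (z_{α/2} + z_β) / √n
d = (3.291 + 0.706) / √138
d = 3.997 / 11.747
d ≈ 0.34

By Cohen's convention (0.2 small / 0.5 medium / 0.8 large): small effect.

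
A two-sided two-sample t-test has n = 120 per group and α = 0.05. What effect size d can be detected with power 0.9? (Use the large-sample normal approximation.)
d ≈ 0.42

Minimum detectable effect (two-sample t-test, normal approximation):
d = (z_{α/2} + z_β) / √(n/2)
d = (1.960 + 1.282) / √(120/2)
d = 3.242 / 7.746
d ≈ 0.42

By Cohen's convention (0.2 small / 0.5 medium / 0.8 large): small effect.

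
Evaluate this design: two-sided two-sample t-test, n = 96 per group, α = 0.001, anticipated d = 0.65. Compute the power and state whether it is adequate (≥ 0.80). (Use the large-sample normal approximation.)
Power ≈ 0.89; the study is adequately powered (power ≥ 0.80)

Power calculation (two-sample t-test, normal approximation):
z_β = d · √(n/2) - z_{α/2}
z_β = 0.65 · √(96/2) - 3.291
z_β = 0.65 · 6.928 - 3.291
z_β = 1.213

Power = Φ(z_β) = Φ(1.213) ≈ 0.887

Effect size d = 0.65 is medium by Cohen's convention (0.2/0.5/0.8).

Threshold: power ≥ 0.80 is conventionally adequate.
Power ≈ 0.89 → the study is adequately powered (power ≥ 0.80).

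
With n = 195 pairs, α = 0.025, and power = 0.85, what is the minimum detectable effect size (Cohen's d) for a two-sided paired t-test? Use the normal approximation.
d ≈ 0.23

Minimum detectable effect (paired t-test, normal approximation):
d = (z_{α/2} + z_β) / √n
d = (2.241 + 1.036) / √195
d = 3.278 / 13.964
d ≈ 0.23

By Cohen's convention (0.2 small / 0.5 medium / 0.8 large): small effect.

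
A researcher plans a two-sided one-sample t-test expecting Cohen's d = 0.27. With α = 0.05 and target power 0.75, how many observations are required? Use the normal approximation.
n = 96

Sample size formula (one-sample t-test, normal approximation):
n = ((z_{α/2} + z_β) / d)²

z_{α/2} = 1.960 (for α = 0.05, two-sided)
z_β = 0.674 (for power = 0.75)
d = 0.27

n = ((1.960 + 0.674) / 0.27)²
n = (9.756)²
n ≈ 95.18
Round up to the next whole number: n = 96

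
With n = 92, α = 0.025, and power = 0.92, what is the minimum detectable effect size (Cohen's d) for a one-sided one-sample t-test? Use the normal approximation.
d ≈ 0.35

Minimum detectable effect (one-sample t-test, normal approximation):
d = (z_α + z_β) / √n
d = (1.960 + 1.405) / √92
d = 3.365 / 9.592
d ≈ 0.35

By Cohen's convention (0.2 small / 0.5 medium / 0.8 large): small effect.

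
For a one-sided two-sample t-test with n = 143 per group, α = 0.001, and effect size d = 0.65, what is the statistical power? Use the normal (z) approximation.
Power ≈ 0.99

Power calculation (two-sample t-test, normal approximation):
z_β = d · √(n/2) - z_α
z_β = 0.65 · √(143/2) - 3.090
z_β = 0.65 · 8.456 - 3.090
z_β = 2.406

Power = Φ(z_β) = Φ(2.406) ≈ 0.992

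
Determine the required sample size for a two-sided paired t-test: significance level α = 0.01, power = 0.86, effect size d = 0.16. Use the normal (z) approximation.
n = 523 pairs

Sample size formula (paired t-test, normal approximation):
n = ((z_{α/2} + z_β) / d)²

z_{α/2} = 2.576 (for α = 0.01, two-sided)
z_β = 1.080 (for power = 0.86)
d = 0.16

n = ((2.576 + 1.080) / 0.16)²
n = (22.850)²
n ≈ 522.12
Round up to the next whole number: n = 523 pairs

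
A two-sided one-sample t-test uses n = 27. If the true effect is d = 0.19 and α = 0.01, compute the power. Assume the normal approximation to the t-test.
Power ≈ 0.06

Power calculation (one-sample t-test, normal approximation):
z_β = d · √n - z_{α/2}
z_β = 0.19 · √27 - 2.576
z_β = 0.19 · 5.196 - 2.576
z_β = -1.589

Power = Φ(z_β) = Φ(-1.589) ≈ 0.056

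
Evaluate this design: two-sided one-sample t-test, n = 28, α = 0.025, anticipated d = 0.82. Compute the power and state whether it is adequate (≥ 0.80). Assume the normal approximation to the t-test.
Power ≈ 0.98; the study is adequately powered (power ≥ 0.80)

Power calculation (one-sample t-test, normal approximation):
z_β = d · √n - z_{α/2}
z_β = 0.82 · √28 - 2.241
z_β = 0.82 · 5.292 - 2.241
z_β = 2.098

Power = Φ(z_β) = Φ(2.098) ≈ 0.982

Effect size d = 0.82 is large by Cohen's convention (0.2/0.5/0.8).

Threshold: power ≥ 0.80 is conventionally adequate.
Power ≈ 0.98 → the study is adequately powered (power ≥ 0.80).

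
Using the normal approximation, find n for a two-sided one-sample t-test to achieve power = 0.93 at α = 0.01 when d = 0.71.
n = 33

Sample size formula (one-sample t-test, normal approximation):
n = ((z_{α/2} + z_β) / d)²

z_{α/2} = 2.576 (for α = 0.01, two-sided)
z_β = 1.476 (for power = 0.93)
d = 0.71

n = ((2.576 + 1.476) / 0.71)²
n = (5.707)²
n ≈ 32.57
Round up to the next whole number: n = 33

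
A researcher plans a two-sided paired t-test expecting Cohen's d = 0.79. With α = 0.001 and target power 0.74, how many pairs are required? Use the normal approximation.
n = 25 pairs

Sample size formula (paired t-test, normal approximation):
n = ((z_{α/2} + z_β) / d)²

z_{α/2} = 3.291 (for α = 0.001, two-sided)
z_β = 0.643 (for power = 0.74)
d = 0.79

n = ((3.291 + 0.643) / 0.79)²
n = (4.980)²
n ≈ 24.80
Round up to the next whole number: n = 25 pairs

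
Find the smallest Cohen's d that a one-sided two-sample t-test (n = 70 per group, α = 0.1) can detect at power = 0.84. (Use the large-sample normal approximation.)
d ≈ 0.38

Minimum detectable effect (two-sample t-test, normal approximation):
d = (z_α + z_β) / √(n/2)
d = (1.282 + 0.994) / √(70/2)
d = 2.276 / 5.916
d ≈ 0.38

By Cohen's convention (0.2 small / 0.5 medium / 0.8 large): small effect.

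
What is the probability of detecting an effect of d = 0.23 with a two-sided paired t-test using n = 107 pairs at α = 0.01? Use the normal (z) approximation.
Power ≈ 0.42

Power calculation (paired t-test, normal approximation):
z_β = d · √n - z_{α/2}
z_β = 0.23 · √107 - 2.576
z_β = 0.23 · 10.344 - 2.576
z_β = -0.197

Power = Φ(z_β) = Φ(-0.197) ≈ 0.422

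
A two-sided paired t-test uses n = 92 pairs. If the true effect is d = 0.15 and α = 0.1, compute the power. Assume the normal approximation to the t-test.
Power ≈ 0.42

Power calculation (paired t-test, normal approximation):
z_β = d · √n - z_{α/2}
z_β = 0.15 · √92 - 1.645
z_β = 0.15 · 9.592 - 1.645
z_β = -0.206

Power = Φ(z_β) = Φ(-0.206) ≈ 0.418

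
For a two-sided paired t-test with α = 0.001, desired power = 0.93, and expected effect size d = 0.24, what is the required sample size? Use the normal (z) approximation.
n = 395 pairs

Sample size formula (paired t-test, normal approximation):
n = ((z_{α/2} + z_β) / d)²

z_{α/2} = 3.291 (for α = 0.001, two-sided)
z_β = 1.476 (for power = 0.93)
d = 0.24

n = ((3.291 + 1.476) / 0.24)²
n = (19.863)²
n ≈ 394.54
Round up to the next whole number: n = 395 pairs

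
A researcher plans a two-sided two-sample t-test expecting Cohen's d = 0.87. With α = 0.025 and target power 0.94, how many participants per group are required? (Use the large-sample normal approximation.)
n = 39 per group

Sample size formula (two-sample t-test, normal approximation):
n = 2 · ((z_{α/2} + z_β) / d)²

z_{α/2} = 2.241 (for α = 0.025, two-sided)
z_β = 1.555 (for power = 0.94)
d = 0.87

n = 2 · ((2.241 + 1.555) / 0.87)²
n = 2 · (4.363)²
n ≈ 38.07
Round up to the next whole number: n = 39 per group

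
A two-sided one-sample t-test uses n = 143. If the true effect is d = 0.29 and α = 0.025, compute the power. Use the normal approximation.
Power ≈ 0.89

Power calculation (one-sample t-test, normal approximation):
z_β = d · √n - z_{α/2}
z_β = 0.29 · √143 - 2.241
z_β = 0.29 · 11.958 - 2.241
z_β = 1.226

Power = Φ(z_β) = Φ(1.226) ≈ 0.890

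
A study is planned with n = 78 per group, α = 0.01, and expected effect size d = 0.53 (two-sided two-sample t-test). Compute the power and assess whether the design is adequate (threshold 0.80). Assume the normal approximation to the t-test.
Power ≈ 0.77; the study is underpowered (power < 0.80)

Power calculation (two-sample t-test, normal approximation):
z_β = d · √(n/2) - z_{α/2}
z_β = 0.53 · √(78/2) - 2.576
z_β = 0.53 · 6.245 - 2.576
z_β = 0.734

Power = Φ(z_β) = Φ(0.734) ≈ 0.769

Effect size d = 0.53 is medium by Cohen's convention (0.2/0.5/0.8).

Threshold: power ≥ 0.80 is conventionally adequate.
Power ≈ 0.77 → the study is underpowered (power < 0.80).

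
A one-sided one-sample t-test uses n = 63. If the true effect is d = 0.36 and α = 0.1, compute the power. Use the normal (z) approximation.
Power ≈ 0.94

Power calculation (one-sample t-test, normal approximation):
z_β = d · √n - z_α
z_β = 0.36 · √63 - 1.282
z_β = 0.36 · 7.937 - 1.282
z_β = 1.576

Power = Φ(z_β) = Φ(1.576) ≈ 0.942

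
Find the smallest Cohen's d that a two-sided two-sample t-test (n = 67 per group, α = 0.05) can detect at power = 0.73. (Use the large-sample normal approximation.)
d ≈ 0.44

Minimum detectable effect (two-sample t-test, normal approximation):
d = (z_{α/2} + z_β) / √(n/2)
d = (1.960 + 0.613) / √(67/2)
d = 2.573 / 5.788
d ≈ 0.44

By Cohen's convention (0.2 small / 0.5 medium / 0.8 large): small effect.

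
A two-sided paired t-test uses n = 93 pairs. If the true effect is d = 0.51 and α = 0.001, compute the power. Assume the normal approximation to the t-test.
Power ≈ 0.95

Power calculation (paired t-test, normal approximation):
z_β = d · √n - z_{α/2}
z_β = 0.51 · √93 - 3.291
z_β = 0.51 · 9.644 - 3.291
z_β = 1.628

Power = Φ(z_β) = Φ(1.628) ≈ 0.948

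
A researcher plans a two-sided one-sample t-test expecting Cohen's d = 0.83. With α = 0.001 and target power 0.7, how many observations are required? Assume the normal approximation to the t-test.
n = 22

Sample size formula (one-sample t-test, normal approximation):
n = ((z_{α/2} + z_β) / d)²

z_{α/2} = 3.291 (for α = 0.001, two-sided)
z_β = 0.524 (for power = 0.7)
d = 0.83

n = ((3.291 + 0.524) / 0.83)²
n = (4.596)²
n ≈ 21.12
Round up to the next whole number: n = 22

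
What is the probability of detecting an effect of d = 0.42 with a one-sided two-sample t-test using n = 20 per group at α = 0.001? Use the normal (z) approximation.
Power ≈ 0.04

Power calculation (two-sample t-test, normal approximation):
z_β = d · √(n/2) - z_α
z_β = 0.42 · √(20/2) - 3.090
z_β = 0.42 · 3.162 - 3.090
z_β = -1.762

Power = Φ(z_β) = Φ(-1.762) ≈ 0.039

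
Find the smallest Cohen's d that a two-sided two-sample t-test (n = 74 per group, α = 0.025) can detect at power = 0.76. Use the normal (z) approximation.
d ≈ 0.48

Minimum detectable effect (two-sample t-test, normal approximation):
d = (z_{α/2} + z_β) / √(n/2)
d = (2.241 + 0.706) / √(74/2)
d = 2.948 / 6.083
d ≈ 0.48

By Cohen's convention (0.2 small / 0.5 medium / 0.8 large): small effect.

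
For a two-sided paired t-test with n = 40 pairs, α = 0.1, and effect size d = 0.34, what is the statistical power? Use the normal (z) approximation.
Power ≈ 0.69

Power calculation (paired t-test, normal approximation):
z_β = d · √n - z_{α/2}
z_β = 0.34 · √40 - 1.645
z_β = 0.34 · 6.325 - 1.645
z_β = 0.505

Power = Φ(z_β) = Φ(0.505) ≈ 0.693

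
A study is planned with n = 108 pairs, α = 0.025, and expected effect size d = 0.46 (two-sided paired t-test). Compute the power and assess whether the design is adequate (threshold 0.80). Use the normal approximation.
Power ≈ 0.99; the study is adequately powered (power ≥ 0.80)

Power calculation (paired t-test, normal approximation):
z_β = d · √n - z_{α/2}
z_β = 0.46 · √108 - 2.241
z_β = 0.46 · 10.392 - 2.241
z_β = 2.539

Power = Φ(z_β) = Φ(2.539) ≈ 0.994

Effect size d = 0.46 is small by Cohen's convention (0.2/0.5/0.8).

Threshold: power ≥ 0.80 is conventionally adequate.
Power ≈ 0.99 → the study is adequately powered (power ≥ 0.80).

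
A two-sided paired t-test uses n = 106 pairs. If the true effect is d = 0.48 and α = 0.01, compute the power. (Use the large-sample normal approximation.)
Power ≈ 0.99

Power calculation (paired t-test, normal approximation):
z_β = d · √n - z_{α/2}
z_β = 0.48 · √106 - 2.576
z_β = 0.48 · 10.296 - 2.576
z_β = 2.366

Power = Φ(z_β) = Φ(2.366) ≈ 0.991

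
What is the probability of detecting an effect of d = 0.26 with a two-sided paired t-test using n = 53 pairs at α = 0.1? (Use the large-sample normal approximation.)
Power ≈ 0.60

Power calculation (paired t-test, normal approximation):
z_β = d · √n - z_{α/2}
z_β = 0.26 · √53 - 1.645
z_β = 0.26 · 7.280 - 1.645
z_β = 0.248

Power = Φ(z_β) = Φ(0.248) ≈ 0.598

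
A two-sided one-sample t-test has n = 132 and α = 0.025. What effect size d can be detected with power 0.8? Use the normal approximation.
d ≈ 0.27

Minimum detectable effect (one-sample t-test, normal approximation):
d = (z_{α/2} + z_β) / √n
d = (2.241 + 0.842) / √132
d = 3.083 / 11.489
d ≈ 0.27

By Cohen's convention (0.2 small / 0.5 medium / 0.8 large): small effect.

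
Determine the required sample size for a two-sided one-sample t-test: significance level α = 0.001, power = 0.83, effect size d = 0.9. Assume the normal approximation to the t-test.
n = 23

Sample size formula (one-sample t-test, normal approximation):
n = ((z_{α/2} + z_β) / d)²

z_{α/2} = 3.291 (for α = 0.001, two-sided)
z_β = 0.954 (for power = 0.83)
d = 0.9

n = ((3.291 + 0.954) / 0.9)²
n = (4.717)²
n ≈ 22.25
Round up to the next whole number: n = 23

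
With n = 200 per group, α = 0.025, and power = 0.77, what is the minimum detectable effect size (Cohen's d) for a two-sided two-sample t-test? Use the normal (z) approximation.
d ≈ 0.30

Minimum detectable effect (two-sample t-test, normal approximation):
d = (z_{α/2} + z_β) / √(n/2)
d = (2.241 + 0.739) / √(200/2)
d = 2.980 / 10.000
d ≈ 0.30

By Cohen's convention (0.2 small / 0.5 medium / 0.8 large): small effect.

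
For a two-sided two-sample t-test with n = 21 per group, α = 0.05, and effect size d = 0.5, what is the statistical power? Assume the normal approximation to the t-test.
Power ≈ 0.37

Power calculation (two-sample t-test, normal approximation):
z_β = d · √(n/2) - z_{α/2}
z_β = 0.5 · √(21/2) - 1.960
z_β = 0.5 · 3.240 - 1.960
z_β = -0.340

Power = Φ(z_β) = Φ(-0.340) ≈ 0.367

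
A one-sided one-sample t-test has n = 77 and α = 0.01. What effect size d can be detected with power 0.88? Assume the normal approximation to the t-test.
d ≈ 0.40

Minimum detectable effect (one-sample t-test, normal approximation):
d = (z_α + z_β) / √n
d = (2.326 + 1.175) / √77
d = 3.501 / 8.775
d ≈ 0.40

By Cohen's convention (0.2 small / 0.5 medium / 0.8 large): small effect.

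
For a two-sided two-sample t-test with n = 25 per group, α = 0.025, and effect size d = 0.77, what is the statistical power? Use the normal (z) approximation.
Power ≈ 0.68

Power calculation (two-sample t-test, normal approximation):
z_β = d · √(n/2) - z_{α/2}
z_β = 0.77 · √(25/2) - 2.241
z_β = 0.77 · 3.536 - 2.241
z_β = 0.481

Power = Φ(z_β) = Φ(0.481) ≈ 0.685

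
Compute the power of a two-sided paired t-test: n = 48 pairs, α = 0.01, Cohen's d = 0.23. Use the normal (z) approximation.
Power ≈ 0.16

Power calculation (paired t-test, normal approximation):
z_β = d · √n - z_{α/2}
z_β = 0.23 · √48 - 2.576
z_β = 0.23 · 6.928 - 2.576
z_β = -0.982

Power = Φ(z_β) = Φ(-0.982) ≈ 0.163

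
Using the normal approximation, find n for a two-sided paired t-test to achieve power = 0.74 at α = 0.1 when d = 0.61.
n = 15 pairs

Sample size formula (paired t-test, normal approximation):
n = ((z_{α/2} + z_β) / d)²

z_{α/2} = 1.645 (for α = 0.1, two-sided)
z_β = 0.643 (for power = 0.74)
d = 0.61

n = ((1.645 + 0.643) / 0.61)²
n = (3.751)²
n ≈ 14.07
Round up to the next whole number: n = 15 pairs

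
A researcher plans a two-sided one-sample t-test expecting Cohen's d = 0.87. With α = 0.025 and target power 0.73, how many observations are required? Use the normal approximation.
n = 11

Sample size formula (one-sample t-test, normal approximation):
n = ((z_{α/2} + z_β) / d)²

z_{α/2} = 2.241 (for α = 0.025, two-sided)
z_β = 0.613 (for power = 0.73)
d = 0.87

n = ((2.241 + 0.613) / 0.87)²
n = (3.280)²
n ≈ 10.76
Round up to the next whole number: n = 11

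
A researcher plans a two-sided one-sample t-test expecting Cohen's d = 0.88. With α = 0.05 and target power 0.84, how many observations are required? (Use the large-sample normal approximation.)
n = 12

Sample size formula (one-sample t-test, normal approximation):
n = ((z_{α/2} + z_β) / d)²

z_{α/2} = 1.960 (for α = 0.05, two-sided)
z_β = 0.994 (for power = 0.84)
d = 0.88

n = ((1.960 + 0.994) / 0.88)²
n = (3.357)²
n ≈ 11.27
Round up to the next whole number: n = 12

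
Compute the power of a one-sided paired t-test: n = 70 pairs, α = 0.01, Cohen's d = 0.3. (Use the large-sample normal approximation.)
Power ≈ 0.57

Power calculation (paired t-test, normal approximation):
z_β = d · √n - z_α
z_β = 0.3 · √70 - 2.326
z_β = 0.3 · 8.367 - 2.326
z_β = 0.184

Power = Φ(z_β) = Φ(0.184) ≈ 0.573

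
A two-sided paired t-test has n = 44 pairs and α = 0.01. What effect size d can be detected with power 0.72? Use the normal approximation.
d ≈ 0.48

Minimum detectable effect (paired t-test, normal approximation):
d = (z_{α/2} + z_β) / √n
d = (2.576 + 0.583) / √44
d = 3.159 / 6.633
d ≈ 0.48

By Cohen's convention (0.2 small / 0.5 medium / 0.8 large): small effect.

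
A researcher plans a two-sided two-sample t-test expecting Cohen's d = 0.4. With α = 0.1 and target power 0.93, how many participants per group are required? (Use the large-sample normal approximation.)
n = 122 per group

Sample size formula (two-sample t-test, normal approximation):
n = 2 · ((z_{α/2} + z_β) / d)²

z_{α/2} = 1.645 (for α = 0.1, two-sided)
z_β = 1.476 (for power = 0.93)
d = 0.4

n = 2 · ((1.645 + 1.476) / 0.4)²
n = 2 · (7.803)²
n ≈ 121.77
Round up to the next whole number: n = 122 per group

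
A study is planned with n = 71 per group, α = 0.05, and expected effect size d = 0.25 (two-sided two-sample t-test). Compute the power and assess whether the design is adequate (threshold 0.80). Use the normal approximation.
Power ≈ 0.32; the study is underpowered (power < 0.80)

Power calculation (two-sample t-test, normal approximation):
z_β = d · √(n/2) - z_{α/2}
z_β = 0.25 · √(71/2) - 1.960
z_β = 0.25 · 5.958 - 1.960
z_β = -0.470

Power = Φ(z_β) = Φ(-0.470) ≈ 0.319

Effect size d = 0.25 is small by Cohen's convention (0.2/0.5/0.8).

Threshold: power ≥ 0.80 is conventionally adequate.
Power ≈ 0.32 → the study is underpowered (power < 0.80).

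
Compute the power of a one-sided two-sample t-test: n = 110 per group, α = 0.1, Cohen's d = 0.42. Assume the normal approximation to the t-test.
Power ≈ 0.97

Power calculation (two-sample t-test, normal approximation):
z_β = d · √(n/2) - z_α
z_β = 0.42 · √(110/2) - 1.282
z_β = 0.42 · 7.416 - 1.282
z_β = 1.833

Power = Φ(z_β) = Φ(1.833) ≈ 0.967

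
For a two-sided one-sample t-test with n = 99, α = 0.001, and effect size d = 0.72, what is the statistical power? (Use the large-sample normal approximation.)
Power ≈ 1.00

Power calculation (one-sample t-test, normal approximation):
z_β = d · √n - z_{α/2}
z_β = 0.72 · √99 - 3.291
z_β = 0.72 · 9.950 - 3.291
z_β = 3.873

Power = Φ(z_β) = Φ(3.873) ≈ 1.000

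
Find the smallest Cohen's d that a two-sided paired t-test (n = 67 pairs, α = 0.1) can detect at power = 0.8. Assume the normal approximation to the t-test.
d ≈ 0.30

Minimum detectable effect (paired t-test, normal approximation):
d = (z_{α/2} + z_β) / √n
d = (1.645 + 0.842) / √67
d = 2.486 / 8.185
d ≈ 0.30

By Cohen's convention (0.2 small / 0.5 medium / 0.8 large): small effect.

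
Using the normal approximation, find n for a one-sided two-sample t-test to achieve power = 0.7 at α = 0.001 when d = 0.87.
n = 35 per group

Sample size formula (two-sample t-test, normal approximation):
n = 2 · ((z_α + z_β) / d)²

z_α = 3.090 (for α = 0.001, one-sided)
z_β = 0.524 (for power = 0.7)
d = 0.87

n = 2 · ((3.090 + 0.524) / 0.87)²
n = 2 · (4.154)²
n ≈ 34.51
Round up to the next whole number: n = 35 per group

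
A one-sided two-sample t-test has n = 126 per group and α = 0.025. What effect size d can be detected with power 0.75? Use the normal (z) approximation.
d ≈ 0.33

Minimum detectable effect (two-sample t-test, normal approximation):
d = (z_α + z_β) / √(n/2)
d = (1.960 + 0.674) / √(126/2)
d = 2.634 / 7.937
d ≈ 0.33

By Cohen's convention (0.2 small / 0.5 medium / 0.8 large): small effect.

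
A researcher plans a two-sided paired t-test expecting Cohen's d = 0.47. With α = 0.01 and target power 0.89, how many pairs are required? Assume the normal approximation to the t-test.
n = 66 pairs

Sample size formula (paired t-test, normal approximation):
n = ((z_{α/2} + z_β) / d)²

z_{α/2} = 2.576 (for α = 0.01, two-sided)
z_β = 1.227 (for power = 0.89)
d = 0.47

n = ((2.576 + 1.227) / 0.47)²
n = (8.091)²
n ≈ 65.46
Round up to the next whole number: n = 66 pairs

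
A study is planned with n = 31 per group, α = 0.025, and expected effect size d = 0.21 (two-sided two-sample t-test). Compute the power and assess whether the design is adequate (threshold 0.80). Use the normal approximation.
Power ≈ 0.08; the study is underpowered (power < 0.80)

Power calculation (two-sample t-test, normal approximation):
z_β = d · √(n/2) - z_{α/2}
z_β = 0.21 · √(31/2) - 2.241
z_β = 0.21 · 3.937 - 2.241
z_β = -1.415

Power = Φ(z_β) = Φ(-1.415) ≈ 0.079

Effect size d = 0.21 is small by Cohen's convention (0.2/0.5/0.8).

Threshold: power ≥ 0.80 is conventionally adequate.
Power ≈ 0.08 → the study is underpowered (power < 0.80).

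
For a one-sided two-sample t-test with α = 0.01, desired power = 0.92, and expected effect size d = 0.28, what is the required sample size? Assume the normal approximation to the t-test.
n = 356 per group

Sample size formula (two-sample t-test, normal approximation):
n = 2 · ((z_α + z_β) / d)²

z_α = 2.326 (for α = 0.01, one-sided)
z_β = 1.405 (for power = 0.92)
d = 0.28

n = 2 · ((2.326 + 1.405) / 0.28)²
n = 2 · (13.325)²
n ≈ 355.11
Round up to the next whole number: n = 356 per group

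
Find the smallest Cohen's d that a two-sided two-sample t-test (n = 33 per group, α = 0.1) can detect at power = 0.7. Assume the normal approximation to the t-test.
d ≈ 0.53

Minimum detectable effect (two-sample t-test, normal approximation):
d = (z_{α/2} + z_β) / √(n/2)
d = (1.645 + 0.524) / √(33/2)
d = 2.169 / 4.062
d ≈ 0.53

By Cohen's convention (0.2 small / 0.5 medium / 0.8 large): medium effect.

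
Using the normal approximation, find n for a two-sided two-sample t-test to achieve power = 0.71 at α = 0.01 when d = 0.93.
n = 23 per group

Sample size formula (two-sample t-test, normal approximation):
n = 2 · ((z_{α/2} + z_β) / d)²

z_{α/2} = 2.576 (for α = 0.01, two-sided)
z_β = 0.553 (for power = 0.71)
d = 0.93

n = 2 · ((2.576 + 0.553) / 0.93)²
n = 2 · (3.365)²
n ≈ 22.65
Round up to the next whole number: n = 23 per group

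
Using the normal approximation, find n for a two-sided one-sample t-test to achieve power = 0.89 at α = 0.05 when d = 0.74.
n = 19

Sample size formula (one-sample t-test, normal approximation):
n = ((z_{α/2} + z_β) / d)²

z_{α/2} = 1.960 (for α = 0.05, two-sided)
z_β = 1.227 (for power = 0.89)
d = 0.74

n = ((1.960 + 1.227) / 0.74)²
n = (4.307)²
n ≈ 18.55
Round up to the next whole number: n = 19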